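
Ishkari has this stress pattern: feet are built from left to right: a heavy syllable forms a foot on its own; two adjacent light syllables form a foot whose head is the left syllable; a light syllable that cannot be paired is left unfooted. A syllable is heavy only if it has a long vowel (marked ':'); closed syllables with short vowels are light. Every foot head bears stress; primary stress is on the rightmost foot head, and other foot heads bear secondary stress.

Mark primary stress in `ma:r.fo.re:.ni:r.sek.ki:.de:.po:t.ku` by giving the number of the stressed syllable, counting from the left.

Weights: 1 ma:r H, 2 fo L, 3 re: H, 4 ni:r H, 5 sek L, 6 ki: H, 7 de: H, 8 po:t H, 9 ku L.
Parse left to right (heavy = foot alone; LL = one foot; stranded L unfooted): (ˈma:r) fo (ˈre:) (ˈni:r) sek (ˈki:) (ˈde:) (ˈpo:t) ku.
Foot heads: 1, 3, 4, 6, 7, 8.
Primary stress on the rightmost head = syllable 8.
Primary stress: syllable 8 → ma:r.fo.re:.ni:r.sek.ki:.de:.ˈpo:t.ku.

8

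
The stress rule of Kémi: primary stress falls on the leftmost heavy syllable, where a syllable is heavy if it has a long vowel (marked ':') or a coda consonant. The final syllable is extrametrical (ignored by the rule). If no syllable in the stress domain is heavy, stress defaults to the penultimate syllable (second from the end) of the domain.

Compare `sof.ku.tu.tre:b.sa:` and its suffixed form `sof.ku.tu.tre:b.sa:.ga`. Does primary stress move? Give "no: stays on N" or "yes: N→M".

no: stays on 1

Base `sof.ku.tu.tre:b.sa:` (5 syllables):
  The final syllable (5, sa:) is extrametrical; the stress domain is syllables 1–4.
  Weights: 1 sof H, 2 ku L, 3 tu L, 4 tre:b H.
  Heavy syllables in the domain: 1, 4. The leftmost is syllable 1 (sof).
  → primary stress on syllable 1.
Suffixed `sof.ku.tu.tre:b.sa:.ga` (6 syllables):
  The final syllable (6, ga) is extrametrical; the stress domain is syllables 1–5.
  Weights: 1 sof H, 2 ku L, 3 tu L, 4 tre:b H, 5 sa: H.
  Heavy syllables in the domain: 1, 4, 5. The leftmost is syllable 1 (sof).
  → primary stress on syllable 1.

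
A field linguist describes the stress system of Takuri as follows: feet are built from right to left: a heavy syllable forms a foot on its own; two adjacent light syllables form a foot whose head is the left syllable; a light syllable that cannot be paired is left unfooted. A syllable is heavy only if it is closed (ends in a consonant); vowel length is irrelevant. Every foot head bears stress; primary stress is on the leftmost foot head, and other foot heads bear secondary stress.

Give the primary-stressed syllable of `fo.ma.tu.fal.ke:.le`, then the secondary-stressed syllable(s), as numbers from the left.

Weights: 1 fo L, 2 ma L, 3 tu L, 4 fal H, 5 ke: L, 6 le L.
Parse right to left (heavy = foot alone; LL = one foot; stranded L unfooted): fo (ˈma.tu) (ˈfal) (ˈke:.le).
Foot heads: 2, 4, 5.
Primary stress on the leftmost head = syllable 2.
Secondary stress on 4, 5: fo.ˈma.tu.ˌfal.ˌke:.le.

primary 2, secondary 4, 5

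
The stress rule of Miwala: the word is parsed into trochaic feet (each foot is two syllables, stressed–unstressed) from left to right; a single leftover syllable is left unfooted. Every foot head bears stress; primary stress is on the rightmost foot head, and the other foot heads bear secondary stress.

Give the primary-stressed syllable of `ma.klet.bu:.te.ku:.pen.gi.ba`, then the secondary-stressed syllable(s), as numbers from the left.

Parse left to right into trochaic (ˈσσ) feet: (ˈma.klet) (ˈbu:.te) (ˈku:.pen) (ˈgi.ba).
Foot heads (stressed positions): 1, 3, 5, 7.
End Rule Rightmost: primary stress on the rightmost head = syllable 7.
Secondary stress on 1, 3, 5: ˌma.klet.ˌbu:.te.ˌku:.pen.ˈgi.ba.

primary 7, secondary 1, 3, 5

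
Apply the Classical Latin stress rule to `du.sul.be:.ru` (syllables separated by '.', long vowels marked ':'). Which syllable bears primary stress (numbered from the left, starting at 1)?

Classical Latin: stress the penult if heavy (long vowel or closed), else the antepenult.
Weights: 2 sul H, 3 be: H, 4 ru L.
The penult (syllable 3, be:) is heavy, so it takes stress.
Stress on syllable 3: du.sul.ˈbe:.ru.

3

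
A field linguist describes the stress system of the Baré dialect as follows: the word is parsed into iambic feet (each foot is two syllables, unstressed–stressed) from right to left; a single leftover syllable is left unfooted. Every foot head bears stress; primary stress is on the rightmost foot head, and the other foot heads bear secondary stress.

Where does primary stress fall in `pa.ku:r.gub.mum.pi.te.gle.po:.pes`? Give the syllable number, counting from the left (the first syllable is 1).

9

Parse right to left into iambic (σˈσ) feet: pa (ku:r.ˈgub) (mum.ˈpi) (te.ˈgle) (po:.ˈpes). Syllable 1 is left unfooted.
Foot heads (stressed positions): 3, 5, 7, 9.
End Rule Rightmost: primary stress on the rightmost head = syllable 9.
Primary stress: syllable 9 → pa.ku:r.gub.mum.pi.te.gle.po:.ˈpes.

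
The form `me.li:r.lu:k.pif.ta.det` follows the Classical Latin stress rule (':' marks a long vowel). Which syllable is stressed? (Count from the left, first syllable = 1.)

4

Classical Latin: stress the penult if heavy (long vowel or closed), else the antepenult.
Weights: 4 pif H, 5 ta L, 6 det H.
The penult (syllable 5, ta) is light, so stress falls on the antepenult (syllable 4, pif).
Stress on syllable 4: me.li:r.lu:k.ˈpif.ta.det.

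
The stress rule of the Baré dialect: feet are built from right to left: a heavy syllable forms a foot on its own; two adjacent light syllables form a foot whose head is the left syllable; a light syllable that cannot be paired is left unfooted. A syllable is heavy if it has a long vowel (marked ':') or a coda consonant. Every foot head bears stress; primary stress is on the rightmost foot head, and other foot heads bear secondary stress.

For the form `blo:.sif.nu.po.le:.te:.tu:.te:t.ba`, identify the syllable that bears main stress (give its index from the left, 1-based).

Weights: 1 blo: H, 2 sif H, 3 nu L, 4 po L, 5 le: H, 6 te: H, 7 tu: H, 8 te:t H, 9 ba L.
Parse right to left (heavy = foot alone; LL = one foot; stranded L unfooted): (ˈblo:) (ˈsif) (ˈnu.po) (ˈle:) (ˈte:) (ˈtu:) (ˈte:t) ba.
Foot heads: 1, 2, 3, 5, 6, 7, 8.
Primary stress on the rightmost head = syllable 8.
Primary stress: syllable 8 → blo:.sif.nu.po.le:.te:.tu:.ˈte:t.ba.

8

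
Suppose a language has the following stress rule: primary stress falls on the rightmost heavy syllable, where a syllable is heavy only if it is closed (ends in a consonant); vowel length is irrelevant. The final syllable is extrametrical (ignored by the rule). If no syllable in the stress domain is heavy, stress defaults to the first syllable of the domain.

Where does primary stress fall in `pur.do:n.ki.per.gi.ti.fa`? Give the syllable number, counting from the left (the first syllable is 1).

4

The final syllable (7, fa) is extrametrical; the stress domain is syllables 1–6.
Weights: 1 pur H, 2 do:n H, 3 ki L, 4 per H, 5 gi L, 6 ti L.
Heavy syllables in the domain: 1, 2, 4. The rightmost is syllable 4 (per).
Primary stress: syllable 4 → pur.do:n.ki.ˈper.gi.ti.fa.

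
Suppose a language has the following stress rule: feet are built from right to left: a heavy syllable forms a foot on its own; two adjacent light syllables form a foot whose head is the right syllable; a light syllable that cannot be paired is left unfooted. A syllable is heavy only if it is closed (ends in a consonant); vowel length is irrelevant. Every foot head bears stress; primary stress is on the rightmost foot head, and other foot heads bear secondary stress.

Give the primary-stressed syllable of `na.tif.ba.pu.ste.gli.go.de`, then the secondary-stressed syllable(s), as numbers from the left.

primary 8, secondary 2, 4, 6

Weights: 1 na L, 2 tif H, 3 ba L, 4 pu L, 5 ste L, 6 gli L, 7 go L, 8 de L.
Parse right to left (heavy = foot alone; LL = one foot; stranded L unfooted): na (ˈtif) (ba.ˈpu) (ste.ˈgli) (go.ˈde).
Foot heads: 2, 4, 6, 8.
Primary stress on the rightmost head = syllable 8.
Secondary stress on 2, 4, 6: na.ˌtif.ba.ˌpu.ste.ˌgli.go.ˈde.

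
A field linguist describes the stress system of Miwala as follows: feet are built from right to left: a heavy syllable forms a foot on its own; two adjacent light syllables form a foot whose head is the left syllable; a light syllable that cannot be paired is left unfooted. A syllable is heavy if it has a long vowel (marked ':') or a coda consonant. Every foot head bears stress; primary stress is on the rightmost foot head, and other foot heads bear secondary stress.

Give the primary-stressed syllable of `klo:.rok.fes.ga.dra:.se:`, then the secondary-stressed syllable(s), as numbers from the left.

primary 6, secondary 1, 2, 3, 5

Weights: 1 klo: H, 2 rok H, 3 fes H, 4 ga L, 5 dra: H, 6 se: H.
Parse right to left (heavy = foot alone; LL = one foot; stranded L unfooted): (ˈklo:) (ˈrok) (ˈfes) ga (ˈdra:) (ˈse:).
Foot heads: 1, 2, 3, 5, 6.
Primary stress on the rightmost head = syllable 6.
Secondary stress on 1, 2, 3, 5: ˌklo:.ˌrok.ˌfes.ga.ˌdra:.ˈse:.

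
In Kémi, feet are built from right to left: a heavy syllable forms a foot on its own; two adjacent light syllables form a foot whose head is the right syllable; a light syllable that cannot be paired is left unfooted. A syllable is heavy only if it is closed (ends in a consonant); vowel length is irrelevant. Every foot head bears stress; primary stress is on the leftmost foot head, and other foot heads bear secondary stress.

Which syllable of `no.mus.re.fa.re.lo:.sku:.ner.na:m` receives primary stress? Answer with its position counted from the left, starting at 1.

Weights: 1 no L, 2 mus H, 3 re L, 4 fa L, 5 re L, 6 lo: L, 7 sku: L, 8 ner H, 9 na:m H.
Parse right to left (heavy = foot alone; LL = one foot; stranded L unfooted): no (ˈmus) re (fa.ˈre) (lo:.ˈsku:) (ˈner) (ˈna:m).
Foot heads: 2, 5, 7, 8, 9.
Primary stress on the leftmost head = syllable 2.
Primary stress: syllable 2 → no.ˈmus.re.fa.re.lo:.sku:.ner.na:m.

2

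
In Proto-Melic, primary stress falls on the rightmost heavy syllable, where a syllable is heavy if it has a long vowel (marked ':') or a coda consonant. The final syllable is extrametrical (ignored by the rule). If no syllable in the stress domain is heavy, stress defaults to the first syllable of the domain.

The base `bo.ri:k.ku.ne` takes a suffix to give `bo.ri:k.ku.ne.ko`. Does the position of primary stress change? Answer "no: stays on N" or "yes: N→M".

no: stays on 2

Base `bo.ri:k.ku.ne` (4 syllables):
  The final syllable (4, ne) is extrametrical; the stress domain is syllables 1–3.
  Weights: 1 bo L, 2 ri:k H, 3 ku L.
  Heavy syllables in the domain: 2. The rightmost is syllable 2 (ri:k).
  → primary stress on syllable 2.
Suffixed `bo.ri:k.ku.ne.ko` (5 syllables):
  The final syllable (5, ko) is extrametrical; the stress domain is syllables 1–4.
  Weights: 1 bo L, 2 ri:k H, 3 ku L, 4 ne L.
  Heavy syllables in the domain: 2. The rightmost is syllable 2 (ri:k).
  → primary stress on syllable 2.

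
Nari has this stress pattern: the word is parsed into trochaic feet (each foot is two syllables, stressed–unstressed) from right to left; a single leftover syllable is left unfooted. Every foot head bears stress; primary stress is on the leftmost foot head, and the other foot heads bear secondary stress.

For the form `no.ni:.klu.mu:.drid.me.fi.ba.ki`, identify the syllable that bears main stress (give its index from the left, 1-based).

2

Parse right to left into trochaic (ˈσσ) feet: no (ˈni:.klu) (ˈmu:.drid) (ˈme.fi) (ˈba.ki). Syllable 1 is left unfooted.
Foot heads (stressed positions): 2, 4, 6, 8.
End Rule Leftmost: primary stress on the leftmost head = syllable 2.
Primary stress: syllable 2 → no.ˈni:.klu.mu:.drid.me.fi.ba.ki.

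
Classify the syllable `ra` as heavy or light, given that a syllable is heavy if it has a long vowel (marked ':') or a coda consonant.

light

`ra`: short vowel, open (no coda). Short vowel, open → light.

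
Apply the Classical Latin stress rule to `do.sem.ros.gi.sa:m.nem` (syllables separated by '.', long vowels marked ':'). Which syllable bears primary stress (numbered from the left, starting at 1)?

5

Classical Latin: stress the penult if heavy (long vowel or closed), else the antepenult.
Weights: 4 gi L, 5 sa:m H, 6 nem H.
The penult (syllable 5, sa:m) is heavy, so it takes stress.
Stress on syllable 5: do.sem.ros.gi.ˈsa:m.nem.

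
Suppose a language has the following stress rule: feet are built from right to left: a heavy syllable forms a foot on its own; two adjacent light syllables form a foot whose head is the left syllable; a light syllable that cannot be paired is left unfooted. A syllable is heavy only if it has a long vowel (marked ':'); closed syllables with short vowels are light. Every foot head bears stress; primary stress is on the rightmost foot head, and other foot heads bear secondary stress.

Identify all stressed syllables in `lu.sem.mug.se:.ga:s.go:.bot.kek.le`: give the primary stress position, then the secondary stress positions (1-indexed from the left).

primary 8, secondary 2, 4, 5, 6

Weights: 1 lu L, 2 sem L, 3 mug L, 4 se: H, 5 ga:s H, 6 go: H, 7 bot L, 8 kek L, 9 le L.
Parse right to left (heavy = foot alone; LL = one foot; stranded L unfooted): lu (ˈsem.mug) (ˈse:) (ˈga:s) (ˈgo:) bot (ˈkek.le).
Foot heads: 2, 4, 5, 6, 8.
Primary stress on the rightmost head = syllable 8.
Secondary stress on 2, 4, 5, 6: lu.ˌsem.mug.ˌse:.ˌga:s.ˌgo:.bot.ˈkek.le.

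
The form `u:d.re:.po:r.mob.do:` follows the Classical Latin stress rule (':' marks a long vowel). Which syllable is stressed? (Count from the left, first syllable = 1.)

4

Classical Latin: stress the penult if heavy (long vowel or closed), else the antepenult.
Weights: 3 po:r H, 4 mob H, 5 do: H.
The penult (syllable 4, mob) is heavy, so it takes stress.
Stress on syllable 4: u:d.re:.po:r.ˈmob.do:.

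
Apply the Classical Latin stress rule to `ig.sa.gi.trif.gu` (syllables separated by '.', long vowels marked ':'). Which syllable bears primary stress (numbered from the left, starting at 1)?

4

Classical Latin: stress the penult if heavy (long vowel or closed), else the antepenult.
Weights: 3 gi L, 4 trif H, 5 gu L.
The penult (syllable 4, trif) is heavy, so it takes stress.
Stress on syllable 4: ig.sa.gi.ˈtrif.gu.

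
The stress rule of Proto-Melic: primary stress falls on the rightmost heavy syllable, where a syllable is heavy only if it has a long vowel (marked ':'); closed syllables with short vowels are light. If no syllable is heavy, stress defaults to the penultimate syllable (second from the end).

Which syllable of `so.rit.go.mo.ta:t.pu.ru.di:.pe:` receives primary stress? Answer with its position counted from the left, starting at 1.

9

Weights: 1 so L, 2 rit L, 3 go L, 4 mo L, 5 ta:t H, 6 pu L, 7 ru L, 8 di: H, 9 pe: H.
Heavy syllables in the domain: 5, 8, 9. The rightmost is syllable 9 (pe:).
Primary stress: syllable 9 → so.rit.go.mo.ta:t.pu.ru.di:.ˈpe:.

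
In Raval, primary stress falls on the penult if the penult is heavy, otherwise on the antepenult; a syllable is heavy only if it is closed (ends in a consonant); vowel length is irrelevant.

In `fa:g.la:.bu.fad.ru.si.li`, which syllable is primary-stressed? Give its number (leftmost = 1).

Weights: 5 ru L, 6 si L, 7 li L.
The penult (syllable 6, si) is light, so stress falls on the antepenult (syllable 5, ru).
Primary stress: syllable 5 → fa:g.la:.bu.fad.ˈru.si.li.

5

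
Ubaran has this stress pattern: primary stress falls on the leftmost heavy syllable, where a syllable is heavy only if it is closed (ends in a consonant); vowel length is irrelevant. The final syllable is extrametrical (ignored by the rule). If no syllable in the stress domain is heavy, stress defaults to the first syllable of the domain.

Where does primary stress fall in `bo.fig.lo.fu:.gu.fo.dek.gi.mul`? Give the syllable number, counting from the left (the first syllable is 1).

The final syllable (9, mul) is extrametrical; the stress domain is syllables 1–8.
Weights: 1 bo L, 2 fig H, 3 lo L, 4 fu: L, 5 gu L, 6 fo L, 7 dek H, 8 gi L.
Heavy syllables in the domain: 2, 7. The leftmost is syllable 2 (fig).
Primary stress: syllable 2 → bo.ˈfig.lo.fu:.gu.fo.dek.gi.mul.

2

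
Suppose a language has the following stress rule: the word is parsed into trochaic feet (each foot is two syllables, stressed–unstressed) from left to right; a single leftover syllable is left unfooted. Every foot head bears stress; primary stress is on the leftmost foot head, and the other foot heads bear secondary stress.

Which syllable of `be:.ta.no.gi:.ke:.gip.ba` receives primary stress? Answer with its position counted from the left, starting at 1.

Parse left to right into trochaic (ˈσσ) feet: (ˈbe:.ta) (ˈno.gi:) (ˈke:.gip) ba. Syllable 7 is left unfooted.
Foot heads (stressed positions): 1, 3, 5.
End Rule Leftmost: primary stress on the leftmost head = syllable 1.
Primary stress: syllable 1 → ˈbe:.ta.no.gi:.ke:.gip.ba.

1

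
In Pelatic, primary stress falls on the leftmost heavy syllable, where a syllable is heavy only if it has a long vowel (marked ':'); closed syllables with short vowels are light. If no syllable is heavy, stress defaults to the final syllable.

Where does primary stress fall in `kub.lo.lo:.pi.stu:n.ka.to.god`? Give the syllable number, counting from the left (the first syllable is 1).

3

Weights: 1 kub L, 2 lo L, 3 lo: H, 4 pi L, 5 stu:n H, 6 ka L, 7 to L, 8 god L.
Heavy syllables in the domain: 3, 5. The leftmost is syllable 3 (lo:).
Primary stress: syllable 3 → kub.lo.ˈlo:.pi.stu:n.ka.to.god.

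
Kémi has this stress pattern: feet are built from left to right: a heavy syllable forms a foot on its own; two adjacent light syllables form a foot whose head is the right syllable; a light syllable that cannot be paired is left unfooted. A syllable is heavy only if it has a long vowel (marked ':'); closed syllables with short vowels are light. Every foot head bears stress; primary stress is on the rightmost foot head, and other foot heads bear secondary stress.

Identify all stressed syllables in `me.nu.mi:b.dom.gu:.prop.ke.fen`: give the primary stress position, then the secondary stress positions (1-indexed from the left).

primary 7, secondary 2, 3, 5

Weights: 1 me L, 2 nu L, 3 mi:b H, 4 dom L, 5 gu: H, 6 prop L, 7 ke L, 8 fen L.
Parse left to right (heavy = foot alone; LL = one foot; stranded L unfooted): (me.ˈnu) (ˈmi:b) dom (ˈgu:) (prop.ˈke) fen.
Foot heads: 2, 3, 5, 7.
Primary stress on the rightmost head = syllable 7.
Secondary stress on 2, 3, 5: me.ˌnu.ˌmi:b.dom.ˌgu:.prop.ˈke.fen.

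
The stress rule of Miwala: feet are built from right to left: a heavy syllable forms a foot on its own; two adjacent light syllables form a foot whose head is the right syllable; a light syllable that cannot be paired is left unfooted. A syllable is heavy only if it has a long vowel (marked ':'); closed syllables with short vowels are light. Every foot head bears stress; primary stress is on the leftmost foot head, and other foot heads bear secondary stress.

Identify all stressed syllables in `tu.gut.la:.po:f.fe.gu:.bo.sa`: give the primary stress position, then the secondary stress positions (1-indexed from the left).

primary 2, secondary 3, 4, 6, 8

Weights: 1 tu L, 2 gut L, 3 la: H, 4 po:f H, 5 fe L, 6 gu: H, 7 bo L, 8 sa L.
Parse right to left (heavy = foot alone; LL = one foot; stranded L unfooted): (tu.ˈgut) (ˈla:) (ˈpo:f) fe (ˈgu:) (bo.ˈsa).
Foot heads: 2, 3, 4, 6, 8.
Primary stress on the leftmost head = syllable 2.
Secondary stress on 3, 4, 6, 8: tu.ˈgut.ˌla:.ˌpo:f.fe.ˌgu:.bo.ˌsa.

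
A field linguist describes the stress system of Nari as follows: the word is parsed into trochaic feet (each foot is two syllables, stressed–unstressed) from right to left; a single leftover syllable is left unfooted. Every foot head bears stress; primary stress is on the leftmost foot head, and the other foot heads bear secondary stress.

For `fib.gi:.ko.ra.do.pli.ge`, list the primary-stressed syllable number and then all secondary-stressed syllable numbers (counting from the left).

Parse right to left into trochaic (ˈσσ) feet: fib (ˈgi:.ko) (ˈra.do) (ˈpli.ge). Syllable 1 is left unfooted.
Foot heads (stressed positions): 2, 4, 6.
End Rule Leftmost: primary stress on the leftmost head = syllable 2.
Secondary stress on 4, 6: fib.ˈgi:.ko.ˌra.do.ˌpli.ge.

primary 2, secondary 4, 6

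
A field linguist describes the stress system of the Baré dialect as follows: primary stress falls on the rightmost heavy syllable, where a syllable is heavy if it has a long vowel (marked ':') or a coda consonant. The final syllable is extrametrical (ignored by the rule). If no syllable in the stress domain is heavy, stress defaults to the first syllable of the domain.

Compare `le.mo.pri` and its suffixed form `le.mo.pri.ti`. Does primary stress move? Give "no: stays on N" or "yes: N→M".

Base `le.mo.pri` (3 syllables):
  The final syllable (3, pri) is extrametrical; the stress domain is syllables 1–2.
  Weights: 1 le L, 2 mo L.
  No heavy syllable in the domain; default to the first syllable of the domain = syllable 1.
  → primary stress on syllable 1.
Suffixed `le.mo.pri.ti` (4 syllables):
  The final syllable (4, ti) is extrametrical; the stress domain is syllables 1–3.
  Weights: 1 le L, 2 mo L, 3 pri L.
  No heavy syllable in the domain; default to the first syllable of the domain = syllable 1.
  → primary stress on syllable 1.

no: stays on 1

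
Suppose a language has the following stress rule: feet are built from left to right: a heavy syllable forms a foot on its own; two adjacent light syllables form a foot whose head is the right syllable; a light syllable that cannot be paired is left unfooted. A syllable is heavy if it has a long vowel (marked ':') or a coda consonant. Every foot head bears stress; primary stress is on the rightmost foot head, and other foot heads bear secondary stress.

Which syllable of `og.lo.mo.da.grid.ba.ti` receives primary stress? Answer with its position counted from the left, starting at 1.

7

Weights: 1 og H, 2 lo L, 3 mo L, 4 da L, 5 grid H, 6 ba L, 7 ti L.
Parse left to right (heavy = foot alone; LL = one foot; stranded L unfooted): (ˈog) (lo.ˈmo) da (ˈgrid) (ba.ˈti).
Foot heads: 1, 3, 5, 7.
Primary stress on the rightmost head = syllable 7.
Primary stress: syllable 7 → og.lo.mo.da.grid.ba.ˈti.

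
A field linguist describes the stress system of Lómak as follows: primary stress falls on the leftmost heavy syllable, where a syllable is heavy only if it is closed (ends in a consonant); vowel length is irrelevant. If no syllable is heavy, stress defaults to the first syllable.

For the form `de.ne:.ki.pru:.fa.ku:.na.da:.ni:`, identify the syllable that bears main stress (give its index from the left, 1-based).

Weights: 1 de L, 2 ne: L, 3 ki L, 4 pru: L, 5 fa L, 6 ku: L, 7 na L, 8 da: L, 9 ni: L.
No heavy syllable in the domain; default to the first syllable = syllable 1.
Primary stress: syllable 1 → ˈde.ne:.ki.pru:.fa.ku:.na.da:.ni:.

1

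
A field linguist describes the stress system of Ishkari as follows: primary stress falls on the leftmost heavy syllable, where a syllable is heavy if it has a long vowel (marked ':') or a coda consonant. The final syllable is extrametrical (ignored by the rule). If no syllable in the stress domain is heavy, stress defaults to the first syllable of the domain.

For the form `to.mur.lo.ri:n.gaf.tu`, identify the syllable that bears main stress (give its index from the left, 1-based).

The final syllable (6, tu) is extrametrical; the stress domain is syllables 1–5.
Weights: 1 to L, 2 mur H, 3 lo L, 4 ri:n H, 5 gaf H.
Heavy syllables in the domain: 2, 4, 5. The leftmost is syllable 2 (mur).
Primary stress: syllable 2 → to.ˈmur.lo.ri:n.gaf.tu.

2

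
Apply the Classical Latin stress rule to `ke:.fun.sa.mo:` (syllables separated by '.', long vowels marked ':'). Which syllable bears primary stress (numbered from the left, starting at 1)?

2

Classical Latin: stress the penult if heavy (long vowel or closed), else the antepenult.
Weights: 2 fun H, 3 sa L, 4 mo: H.
The penult (syllable 3, sa) is light, so stress falls on the antepenult (syllable 2, fun).
Stress on syllable 2: ke:.ˈfun.sa.mo:.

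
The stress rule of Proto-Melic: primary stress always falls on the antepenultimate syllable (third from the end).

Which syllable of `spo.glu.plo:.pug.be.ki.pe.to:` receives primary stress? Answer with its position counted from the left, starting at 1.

The word has 8 syllables; the antepenultimate syllable (third from the end) is syllable 6 (ki).
Primary stress: syllable 6 → spo.glu.plo:.pug.be.ˈki.pe.to:.

6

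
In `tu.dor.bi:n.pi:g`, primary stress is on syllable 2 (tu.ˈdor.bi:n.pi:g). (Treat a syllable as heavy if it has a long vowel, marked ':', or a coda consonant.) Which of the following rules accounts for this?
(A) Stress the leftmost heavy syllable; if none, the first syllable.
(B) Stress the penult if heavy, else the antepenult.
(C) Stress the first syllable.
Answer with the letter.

A

Rule A → syllable 2 ✓.
Rule B → syllable 3 (observed: 2).
Rule C → syllable 1 (observed: 2).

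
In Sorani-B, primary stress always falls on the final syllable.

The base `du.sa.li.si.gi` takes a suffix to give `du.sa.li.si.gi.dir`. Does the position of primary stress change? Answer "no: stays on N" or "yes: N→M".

yes: 5→6

Base `du.sa.li.si.gi` (5 syllables):
  The word has 5 syllables; the final syllable is syllable 5 (gi).
  → primary stress on syllable 5.
Suffixed `du.sa.li.si.gi.dir` (6 syllables):
  The word has 6 syllables; the final syllable is syllable 6 (dir).
  → primary stress on syllable 6.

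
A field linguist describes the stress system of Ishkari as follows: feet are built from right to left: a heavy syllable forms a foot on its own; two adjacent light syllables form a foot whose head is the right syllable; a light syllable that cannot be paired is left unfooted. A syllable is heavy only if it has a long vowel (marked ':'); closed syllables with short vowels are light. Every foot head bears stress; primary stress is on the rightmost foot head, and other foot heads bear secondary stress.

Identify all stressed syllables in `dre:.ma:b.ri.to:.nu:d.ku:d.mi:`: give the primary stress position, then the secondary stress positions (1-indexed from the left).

primary 7, secondary 1, 2, 4, 5, 6

Weights: 1 dre: H, 2 ma:b H, 3 ri L, 4 to: H, 5 nu:d H, 6 ku:d H, 7 mi: H.
Parse right to left (heavy = foot alone; LL = one foot; stranded L unfooted): (ˈdre:) (ˈma:b) ri (ˈto:) (ˈnu:d) (ˈku:d) (ˈmi:).
Foot heads: 1, 2, 4, 5, 6, 7.
Primary stress on the rightmost head = syllable 7.
Secondary stress on 1, 2, 4, 5, 6: ˌdre:.ˌma:b.ri.ˌto:.ˌnu:d.ˌku:d.ˈmi:.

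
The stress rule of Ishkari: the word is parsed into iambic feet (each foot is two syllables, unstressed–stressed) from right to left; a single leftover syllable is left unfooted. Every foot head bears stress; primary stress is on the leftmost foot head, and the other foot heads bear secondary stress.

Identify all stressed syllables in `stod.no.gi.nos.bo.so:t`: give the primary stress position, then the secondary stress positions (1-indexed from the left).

primary 2, secondary 4, 6

Parse right to left into iambic (σˈσ) feet: (stod.ˈno) (gi.ˈnos) (bo.ˈso:t).
Foot heads (stressed positions): 2, 4, 6.
End Rule Leftmost: primary stress on the leftmost head = syllable 2.
Secondary stress on 4, 6: stod.ˈno.gi.ˌnos.bo.ˌso:t.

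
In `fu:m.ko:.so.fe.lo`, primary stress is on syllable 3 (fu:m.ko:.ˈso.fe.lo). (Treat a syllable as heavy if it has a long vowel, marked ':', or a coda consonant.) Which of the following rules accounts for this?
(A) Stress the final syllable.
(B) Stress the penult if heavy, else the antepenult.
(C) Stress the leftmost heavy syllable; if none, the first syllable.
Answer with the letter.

B

Rule A → syllable 5 (observed: 3).
Rule B → syllable 3 ✓.
Rule C → syllable 1 (observed: 3).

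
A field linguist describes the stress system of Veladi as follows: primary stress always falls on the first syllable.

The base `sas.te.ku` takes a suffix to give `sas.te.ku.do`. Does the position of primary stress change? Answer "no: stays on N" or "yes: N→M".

no: stays on 1

Base `sas.te.ku` (3 syllables):
  The word has 3 syllables; the first syllable is syllable 1 (sas).
  → primary stress on syllable 1.
Suffixed `sas.te.ku.do` (4 syllables):
  The word has 4 syllables; the first syllable is syllable 1 (sas).
  → primary stress on syllable 1.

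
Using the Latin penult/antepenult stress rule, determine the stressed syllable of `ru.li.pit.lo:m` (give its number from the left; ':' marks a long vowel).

Classical Latin: stress the penult if heavy (long vowel or closed), else the antepenult.
Weights: 2 li L, 3 pit H, 4 lo:m H.
The penult (syllable 3, pit) is heavy, so it takes stress.
Stress on syllable 3: ru.li.ˈpit.lo:m.

3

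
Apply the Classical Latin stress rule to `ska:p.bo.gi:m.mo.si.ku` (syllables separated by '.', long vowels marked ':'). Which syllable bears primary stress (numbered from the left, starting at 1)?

Classical Latin: stress the penult if heavy (long vowel or closed), else the antepenult.
Weights: 4 mo L, 5 si L, 6 ku L.
The penult (syllable 5, si) is light, so stress falls on the antepenult (syllable 4, mo).
Stress on syllable 4: ska:p.bo.gi:m.ˈmo.si.ku.

4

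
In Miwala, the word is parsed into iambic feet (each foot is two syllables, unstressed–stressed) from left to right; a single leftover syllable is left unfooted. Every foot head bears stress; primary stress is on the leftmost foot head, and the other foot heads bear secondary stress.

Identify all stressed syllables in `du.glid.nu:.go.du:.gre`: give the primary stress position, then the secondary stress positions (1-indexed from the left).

Parse left to right into iambic (σˈσ) feet: (du.ˈglid) (nu:.ˈgo) (du:.ˈgre).
Foot heads (stressed positions): 2, 4, 6.
End Rule Leftmost: primary stress on the leftmost head = syllable 2.
Secondary stress on 4, 6: du.ˈglid.nu:.ˌgo.du:.ˌgre.

primary 2, secondary 4, 6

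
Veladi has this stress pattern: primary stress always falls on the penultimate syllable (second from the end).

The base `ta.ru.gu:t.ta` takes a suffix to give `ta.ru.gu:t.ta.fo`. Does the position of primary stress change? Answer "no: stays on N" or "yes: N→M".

yes: 3→4

Base `ta.ru.gu:t.ta` (4 syllables):
  The word has 4 syllables; the penultimate syllable (second from the end) is syllable 3 (gu:t).
  → primary stress on syllable 3.
Suffixed `ta.ru.gu:t.ta.fo` (5 syllables):
  The word has 5 syllables; the penultimate syllable (second from the end) is syllable 4 (ta).
  → primary stress on syllable 4.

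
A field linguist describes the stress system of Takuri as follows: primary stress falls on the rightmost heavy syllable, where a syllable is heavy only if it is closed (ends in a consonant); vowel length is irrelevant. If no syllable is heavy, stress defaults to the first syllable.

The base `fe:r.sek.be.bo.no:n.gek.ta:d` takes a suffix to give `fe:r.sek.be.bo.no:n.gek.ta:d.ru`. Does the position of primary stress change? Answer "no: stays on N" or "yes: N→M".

no: stays on 7

Base `fe:r.sek.be.bo.no:n.gek.ta:d` (7 syllables):
  Weights: 1 fe:r H, 2 sek H, 3 be L, 4 bo L, 5 no:n H, 6 gek H, 7 ta:d H.
  Heavy syllables in the domain: 1, 2, 5, 6, 7. The rightmost is syllable 7 (ta:d).
  → primary stress on syllable 7.
Suffixed `fe:r.sek.be.bo.no:n.gek.ta:d.ru` (8 syllables):
  Weights: 1 fe:r H, 2 sek H, 3 be L, 4 bo L, 5 no:n H, 6 gek H, 7 ta:d H, 8 ru L.
  Heavy syllables in the domain: 1, 2, 5, 6, 7. The rightmost is syllable 7 (ta:d).
  → primary stress on syllable 7.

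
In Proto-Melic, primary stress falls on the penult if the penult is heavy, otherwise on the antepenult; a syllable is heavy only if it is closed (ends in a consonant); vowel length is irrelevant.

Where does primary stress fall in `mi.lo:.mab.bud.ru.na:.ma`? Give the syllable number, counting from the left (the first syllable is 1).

Weights: 5 ru L, 6 na: L, 7 ma L.
The penult (syllable 6, na:) is light, so stress falls on the antepenult (syllable 5, ru).
Primary stress: syllable 5 → mi.lo:.mab.bud.ˈru.na:.ma.

5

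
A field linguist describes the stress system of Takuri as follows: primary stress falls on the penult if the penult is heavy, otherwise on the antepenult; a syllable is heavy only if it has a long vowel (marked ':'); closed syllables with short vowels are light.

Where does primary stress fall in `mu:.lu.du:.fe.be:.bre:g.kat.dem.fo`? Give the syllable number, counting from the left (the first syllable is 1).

7

Weights: 7 kat L, 8 dem L, 9 fo L.
The penult (syllable 8, dem) is light, so stress falls on the antepenult (syllable 7, kat).
Primary stress: syllable 7 → mu:.lu.du:.fe.be:.bre:g.ˈkat.dem.fo.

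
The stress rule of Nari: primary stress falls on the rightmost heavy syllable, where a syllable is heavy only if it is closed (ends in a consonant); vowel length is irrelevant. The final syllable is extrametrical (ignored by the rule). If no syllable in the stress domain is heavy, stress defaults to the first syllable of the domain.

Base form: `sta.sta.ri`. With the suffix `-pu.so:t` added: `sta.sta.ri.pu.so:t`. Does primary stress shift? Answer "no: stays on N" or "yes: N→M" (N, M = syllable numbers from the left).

no: stays on 1

Base `sta.sta.ri` (3 syllables):
  The final syllable (3, ri) is extrametrical; the stress domain is syllables 1–2.
  Weights: 1 sta L, 2 sta L.
  No heavy syllable in the domain; default to the first syllable of the domain = syllable 1.
  → primary stress on syllable 1.
Suffixed `sta.sta.ri.pu.so:t` (5 syllables):
  The final syllable (5, so:t) is extrametrical; the stress domain is syllables 1–4.
  Weights: 1 sta L, 2 sta L, 3 ri L, 4 pu L.
  No heavy syllable in the domain; default to the first syllable of the domain = syllable 1.
  → primary stress on syllable 1.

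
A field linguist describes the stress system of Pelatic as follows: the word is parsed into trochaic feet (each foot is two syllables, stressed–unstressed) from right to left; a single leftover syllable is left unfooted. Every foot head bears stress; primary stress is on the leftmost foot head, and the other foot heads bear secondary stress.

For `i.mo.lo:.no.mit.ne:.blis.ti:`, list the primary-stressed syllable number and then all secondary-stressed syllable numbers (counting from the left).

primary 1, secondary 3, 5, 7

Parse right to left into trochaic (ˈσσ) feet: (ˈi.mo) (ˈlo:.no) (ˈmit.ne:) (ˈblis.ti:).
Foot heads (stressed positions): 1, 3, 5, 7.
End Rule Leftmost: primary stress on the leftmost head = syllable 1.
Secondary stress on 3, 5, 7: ˈi.mo.ˌlo:.no.ˌmit.ne:.ˌblis.ti:.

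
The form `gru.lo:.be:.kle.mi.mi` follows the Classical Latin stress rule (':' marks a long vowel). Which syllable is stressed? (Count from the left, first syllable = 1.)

4

Classical Latin: stress the penult if heavy (long vowel or closed), else the antepenult.
Weights: 4 kle L, 5 mi L, 6 mi L.
The penult (syllable 5, mi) is light, so stress falls on the antepenult (syllable 4, kle).
Stress on syllable 4: gru.lo:.be:.ˈkle.mi.mi.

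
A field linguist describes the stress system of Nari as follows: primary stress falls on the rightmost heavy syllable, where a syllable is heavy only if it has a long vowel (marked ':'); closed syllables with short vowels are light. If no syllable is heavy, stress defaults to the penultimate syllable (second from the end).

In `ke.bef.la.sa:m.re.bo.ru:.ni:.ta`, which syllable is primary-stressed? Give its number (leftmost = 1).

Weights: 1 ke L, 2 bef L, 3 la L, 4 sa:m H, 5 re L, 6 bo L, 7 ru: H, 8 ni: H, 9 ta L.
Heavy syllables in the domain: 4, 7, 8. The rightmost is syllable 8 (ni:).
Primary stress: syllable 8 → ke.bef.la.sa:m.re.bo.ru:.ˈni:.ta.

8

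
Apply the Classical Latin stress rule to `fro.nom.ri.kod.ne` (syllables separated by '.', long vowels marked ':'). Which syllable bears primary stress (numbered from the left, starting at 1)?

Classical Latin: stress the penult if heavy (long vowel or closed), else the antepenult.
Weights: 3 ri L, 4 kod H, 5 ne L.
The penult (syllable 4, kod) is heavy, so it takes stress.
Stress on syllable 4: fro.nom.ri.ˈkod.ne.

4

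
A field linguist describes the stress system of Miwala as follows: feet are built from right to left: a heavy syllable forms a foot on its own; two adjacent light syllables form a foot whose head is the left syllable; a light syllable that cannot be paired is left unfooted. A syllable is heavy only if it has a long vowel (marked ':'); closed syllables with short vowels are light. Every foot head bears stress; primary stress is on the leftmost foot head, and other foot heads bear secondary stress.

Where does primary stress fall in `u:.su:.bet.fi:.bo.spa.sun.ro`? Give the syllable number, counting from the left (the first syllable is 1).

1

Weights: 1 u: H, 2 su: H, 3 bet L, 4 fi: H, 5 bo L, 6 spa L, 7 sun L, 8 ro L.
Parse right to left (heavy = foot alone; LL = one foot; stranded L unfooted): (ˈu:) (ˈsu:) bet (ˈfi:) (ˈbo.spa) (ˈsun.ro).
Foot heads: 1, 2, 4, 5, 7.
Primary stress on the leftmost head = syllable 1.
Primary stress: syllable 1 → ˈu:.su:.bet.fi:.bo.spa.sun.ro.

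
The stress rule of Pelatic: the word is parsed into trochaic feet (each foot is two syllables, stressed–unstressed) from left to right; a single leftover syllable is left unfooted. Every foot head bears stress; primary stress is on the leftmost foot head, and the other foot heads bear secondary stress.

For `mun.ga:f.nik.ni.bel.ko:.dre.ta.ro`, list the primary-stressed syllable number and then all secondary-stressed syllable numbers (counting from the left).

primary 1, secondary 3, 5, 7

Parse left to right into trochaic (ˈσσ) feet: (ˈmun.ga:f) (ˈnik.ni) (ˈbel.ko:) (ˈdre.ta) ro. Syllable 9 is left unfooted.
Foot heads (stressed positions): 1, 3, 5, 7.
End Rule Leftmost: primary stress on the leftmost head = syllable 1.
Secondary stress on 3, 5, 7: ˈmun.ga:f.ˌnik.ni.ˌbel.ko:.ˌdre.ta.ro.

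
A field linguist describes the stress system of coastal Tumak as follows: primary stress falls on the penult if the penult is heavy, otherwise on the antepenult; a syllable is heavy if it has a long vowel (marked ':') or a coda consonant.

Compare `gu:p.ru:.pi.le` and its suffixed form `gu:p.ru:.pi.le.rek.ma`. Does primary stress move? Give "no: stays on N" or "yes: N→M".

Base `gu:p.ru:.pi.le` (4 syllables):
  Weights: 2 ru: H, 3 pi L, 4 le L.
  The penult (syllable 3, pi) is light, so stress falls on the antepenult (syllable 2, ru:).
  → primary stress on syllable 2.
Suffixed `gu:p.ru:.pi.le.rek.ma` (6 syllables):
  Weights: 4 le L, 5 rek H, 6 ma L.
  The penult (syllable 5, rek) is heavy, so it takes stress.
  → primary stress on syllable 5.

yes: 2→5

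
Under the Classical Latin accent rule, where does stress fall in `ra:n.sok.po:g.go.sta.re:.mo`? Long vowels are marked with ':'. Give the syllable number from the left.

Classical Latin: stress the penult if heavy (long vowel or closed), else the antepenult.
Weights: 5 sta L, 6 re: H, 7 mo L.
The penult (syllable 6, re:) is heavy, so it takes stress.
Stress on syllable 6: ra:n.sok.po:g.go.sta.ˈre:.mo.

6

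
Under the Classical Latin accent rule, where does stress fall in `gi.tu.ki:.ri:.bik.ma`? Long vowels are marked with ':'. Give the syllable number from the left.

5

Classical Latin: stress the penult if heavy (long vowel or closed), else the antepenult.
Weights: 4 ri: H, 5 bik H, 6 ma L.
The penult (syllable 5, bik) is heavy, so it takes stress.
Stress on syllable 5: gi.tu.ki:.ri:.ˈbik.ma.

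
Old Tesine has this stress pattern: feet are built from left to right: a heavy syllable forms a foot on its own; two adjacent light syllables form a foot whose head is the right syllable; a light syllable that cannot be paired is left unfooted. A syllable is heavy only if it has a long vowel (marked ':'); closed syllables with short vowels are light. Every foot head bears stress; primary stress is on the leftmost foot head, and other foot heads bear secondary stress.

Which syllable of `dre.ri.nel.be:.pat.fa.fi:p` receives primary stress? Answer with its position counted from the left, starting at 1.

Weights: 1 dre L, 2 ri L, 3 nel L, 4 be: H, 5 pat L, 6 fa L, 7 fi:p H.
Parse left to right (heavy = foot alone; LL = one foot; stranded L unfooted): (dre.ˈri) nel (ˈbe:) (pat.ˈfa) (ˈfi:p).
Foot heads: 2, 4, 6, 7.
Primary stress on the leftmost head = syllable 2.
Primary stress: syllable 2 → dre.ˈri.nel.be:.pat.fa.fi:p.

2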